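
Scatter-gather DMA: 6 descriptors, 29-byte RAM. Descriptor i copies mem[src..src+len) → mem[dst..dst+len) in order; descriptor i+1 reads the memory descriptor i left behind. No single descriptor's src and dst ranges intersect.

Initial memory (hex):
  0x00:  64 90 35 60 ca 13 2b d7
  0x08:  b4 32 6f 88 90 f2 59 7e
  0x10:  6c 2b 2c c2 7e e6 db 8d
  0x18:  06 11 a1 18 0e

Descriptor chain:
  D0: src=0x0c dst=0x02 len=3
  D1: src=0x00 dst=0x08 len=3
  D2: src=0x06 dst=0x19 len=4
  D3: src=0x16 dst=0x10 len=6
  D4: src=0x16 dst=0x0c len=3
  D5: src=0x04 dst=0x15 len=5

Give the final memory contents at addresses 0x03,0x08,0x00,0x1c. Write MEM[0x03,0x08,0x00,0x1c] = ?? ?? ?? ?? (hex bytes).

  after D0: wrote 3B at 0x02 = 90f259
  after D1: wrote 3B at 0x08 = 649090
  after D2: wrote 4B at 0x19 = 2bd76490
  after D3: wrote 6B at 0x10 = db8d062bd764
  after D4: wrote 3B at 0x0c = db8d06
  after D5: wrote 5B at 0x15 = 59132bd764
query mem[0x03]=0xf2, mem[0x08]=0x64, mem[0x00]=0x64, mem[0x1c]=0x90

MEM[0x03,0x08,0x00,0x1c] = f2 64 64 90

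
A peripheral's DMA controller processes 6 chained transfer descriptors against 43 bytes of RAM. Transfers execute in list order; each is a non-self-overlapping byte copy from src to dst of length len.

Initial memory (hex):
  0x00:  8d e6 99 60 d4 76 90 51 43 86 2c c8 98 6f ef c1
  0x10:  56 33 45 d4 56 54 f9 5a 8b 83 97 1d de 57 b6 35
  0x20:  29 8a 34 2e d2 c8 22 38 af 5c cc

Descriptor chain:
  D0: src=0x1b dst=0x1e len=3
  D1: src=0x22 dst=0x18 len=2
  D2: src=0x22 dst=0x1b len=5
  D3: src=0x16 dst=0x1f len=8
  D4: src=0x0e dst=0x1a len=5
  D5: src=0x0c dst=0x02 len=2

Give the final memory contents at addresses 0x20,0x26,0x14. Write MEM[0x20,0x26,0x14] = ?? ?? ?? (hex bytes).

D0: mem[0x1e..0x20] <- [1d de 57]
D1: mem[0x18..0x19] <- [34 2e]
D2: mem[0x1b..0x1f] <- [34 2e d2 c8 22]
D3: mem[0x1f..0x26] <- [f9 5a 34 2e 97 34 2e d2]
D4: mem[0x1a..0x1e] <- [ef c1 56 33 45]
D5: mem[0x02..0x03] <- [98 6f]
query mem[0x20]=0x5a, mem[0x26]=0xd2, mem[0x14]=0x56

MEM[0x20,0x26,0x14] = 5a d2 56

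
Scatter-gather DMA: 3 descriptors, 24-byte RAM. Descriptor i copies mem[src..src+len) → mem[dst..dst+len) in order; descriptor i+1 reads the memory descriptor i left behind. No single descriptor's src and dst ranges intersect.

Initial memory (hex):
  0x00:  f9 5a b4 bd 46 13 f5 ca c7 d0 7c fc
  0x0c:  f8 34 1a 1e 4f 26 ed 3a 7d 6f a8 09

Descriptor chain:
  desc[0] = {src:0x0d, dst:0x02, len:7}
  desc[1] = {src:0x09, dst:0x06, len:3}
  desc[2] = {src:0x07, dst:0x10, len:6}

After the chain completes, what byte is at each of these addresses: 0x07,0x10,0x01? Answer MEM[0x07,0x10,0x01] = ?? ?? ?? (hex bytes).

MEM[0x07,0x10,0x01] = 7c 7c 5a

#0 dst[0x02+7] := {0x34,0x1a,0x1e,0x4f,0x26,0xed,0x3a}
#1 dst[0x06+3] := {0xd0,0x7c,0xfc}
#2 dst[0x10+6] := {0x7c,0xfc,0xd0,0x7c,0xfc,0xf8}
query mem[0x07]=0x7c, mem[0x10]=0x7c, mem[0x01]=0x5a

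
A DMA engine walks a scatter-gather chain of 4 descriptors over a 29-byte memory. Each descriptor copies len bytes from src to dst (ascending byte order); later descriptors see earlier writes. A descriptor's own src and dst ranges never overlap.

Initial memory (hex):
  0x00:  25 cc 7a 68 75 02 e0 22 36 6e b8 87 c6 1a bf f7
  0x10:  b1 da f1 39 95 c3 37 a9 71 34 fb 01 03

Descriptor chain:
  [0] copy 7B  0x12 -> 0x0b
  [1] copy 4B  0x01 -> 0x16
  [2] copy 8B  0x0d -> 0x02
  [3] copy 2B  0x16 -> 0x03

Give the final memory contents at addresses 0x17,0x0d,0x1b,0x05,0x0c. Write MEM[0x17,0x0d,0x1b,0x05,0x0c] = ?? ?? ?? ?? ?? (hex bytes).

MEM[0x17,0x0d,0x1b,0x05,0x0c] = 7a 95 01 a9 39

[0] 0x12->0x0b len=7 : f1 39 95 c3 37 a9 71
[1] 0x01->0x16 len=4 : cc 7a 68 75
[2] 0x0d->0x02 len=8 : 95 c3 37 a9 71 f1 39 95
[3] 0x16->0x03 len=2 : cc 7a
query mem[0x17]=0x7a, mem[0x0d]=0x95, mem[0x1b]=0x01, mem[0x05]=0xa9, mem[0x0c]=0x39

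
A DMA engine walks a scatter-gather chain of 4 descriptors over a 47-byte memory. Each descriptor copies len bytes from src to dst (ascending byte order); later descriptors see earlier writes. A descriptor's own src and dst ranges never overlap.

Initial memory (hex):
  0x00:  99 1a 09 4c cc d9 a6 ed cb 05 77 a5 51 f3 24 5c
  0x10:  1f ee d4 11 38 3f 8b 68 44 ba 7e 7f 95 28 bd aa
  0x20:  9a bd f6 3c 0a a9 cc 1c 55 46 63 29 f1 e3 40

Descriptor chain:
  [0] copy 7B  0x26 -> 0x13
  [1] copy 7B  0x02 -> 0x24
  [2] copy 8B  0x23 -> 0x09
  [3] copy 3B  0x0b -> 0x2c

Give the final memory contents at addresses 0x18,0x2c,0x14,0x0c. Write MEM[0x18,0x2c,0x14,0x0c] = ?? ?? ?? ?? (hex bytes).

MEM[0x18,0x2c,0x14,0x0c] = 29 4c 1c cc

  after D0: wrote 7B at 0x13 = cc1c55466329f1
  after D1: wrote 7B at 0x24 = 094cccd9a6edcb
  after D2: wrote 8B at 0x09 = 3c094cccd9a6edcb
  after D3: wrote 3B at 0x2c = 4cccd9
query mem[0x18]=0x29, mem[0x2c]=0x4c, mem[0x14]=0x1c, mem[0x0c]=0xcc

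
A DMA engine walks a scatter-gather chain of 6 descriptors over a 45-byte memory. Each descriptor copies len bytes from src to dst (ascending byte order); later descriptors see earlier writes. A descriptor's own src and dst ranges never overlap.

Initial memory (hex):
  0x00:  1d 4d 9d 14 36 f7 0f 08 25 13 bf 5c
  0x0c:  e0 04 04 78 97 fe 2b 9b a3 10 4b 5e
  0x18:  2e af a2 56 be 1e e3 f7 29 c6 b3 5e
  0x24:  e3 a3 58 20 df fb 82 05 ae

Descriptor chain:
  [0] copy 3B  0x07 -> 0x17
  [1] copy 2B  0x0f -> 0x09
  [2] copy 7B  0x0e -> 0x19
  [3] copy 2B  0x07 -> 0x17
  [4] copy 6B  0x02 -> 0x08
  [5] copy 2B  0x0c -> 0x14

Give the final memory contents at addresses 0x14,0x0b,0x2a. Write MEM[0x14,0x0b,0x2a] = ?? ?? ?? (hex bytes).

MEM[0x14,0x0b,0x2a] = 0f f7 82

D0: mem[0x17..0x19] <- [08 25 13]
D1: mem[0x09..0x0a] <- [78 97]
D2: mem[0x19..0x1f] <- [04 78 97 fe 2b 9b a3]
D3: mem[0x17..0x18] <- [08 25]
D4: mem[0x08..0x0d] <- [9d 14 36 f7 0f 08]
D5: mem[0x14..0x15] <- [0f 08]
query mem[0x14]=0x0f, mem[0x0b]=0xf7, mem[0x2a]=0x82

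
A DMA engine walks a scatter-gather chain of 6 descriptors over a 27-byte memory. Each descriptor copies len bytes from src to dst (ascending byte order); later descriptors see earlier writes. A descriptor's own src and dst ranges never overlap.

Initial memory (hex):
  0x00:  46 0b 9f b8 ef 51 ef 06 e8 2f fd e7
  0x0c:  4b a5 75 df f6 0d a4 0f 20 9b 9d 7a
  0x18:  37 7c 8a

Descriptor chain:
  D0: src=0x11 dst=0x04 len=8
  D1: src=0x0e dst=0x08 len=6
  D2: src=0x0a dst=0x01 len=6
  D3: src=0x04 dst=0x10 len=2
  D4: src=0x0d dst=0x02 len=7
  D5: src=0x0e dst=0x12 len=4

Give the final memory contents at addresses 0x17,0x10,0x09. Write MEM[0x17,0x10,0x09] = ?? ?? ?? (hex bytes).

MEM[0x17,0x10,0x09] = 7a 0f df

#0 dst[0x04+8] := {0x0d,0xa4,0x0f,0x20,0x9b,0x9d,0x7a,0x37}
#1 dst[0x08+6] := {0x75,0xdf,0xf6,0x0d,0xa4,0x0f}
#2 dst[0x01+6] := {0xf6,0x0d,0xa4,0x0f,0x75,0xdf}
#3 dst[0x10+2] := {0x0f,0x75}
#4 dst[0x02+7] := {0x0f,0x75,0xdf,0x0f,0x75,0xa4,0x0f}
#5 dst[0x12+4] := {0x75,0xdf,0x0f,0x75}
query mem[0x17]=0x7a, mem[0x10]=0x0f, mem[0x09]=0xdf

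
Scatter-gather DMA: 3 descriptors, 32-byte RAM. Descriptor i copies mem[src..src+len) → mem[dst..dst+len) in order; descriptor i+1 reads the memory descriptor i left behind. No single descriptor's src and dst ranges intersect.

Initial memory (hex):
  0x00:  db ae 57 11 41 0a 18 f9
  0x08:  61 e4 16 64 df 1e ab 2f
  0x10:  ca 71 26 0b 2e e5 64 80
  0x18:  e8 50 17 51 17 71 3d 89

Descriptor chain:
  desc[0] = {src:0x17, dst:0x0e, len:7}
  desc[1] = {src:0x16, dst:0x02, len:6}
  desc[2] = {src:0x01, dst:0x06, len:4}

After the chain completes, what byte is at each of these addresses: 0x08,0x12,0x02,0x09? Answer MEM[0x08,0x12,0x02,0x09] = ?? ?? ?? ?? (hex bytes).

MEM[0x08,0x12,0x02,0x09] = 80 51 64 e8

  after D0: wrote 7B at 0x0e = 80e85017511771
  after D1: wrote 6B at 0x02 = 6480e8501751
  after D2: wrote 4B at 0x06 = ae6480e8
query mem[0x08]=0x80, mem[0x12]=0x51, mem[0x02]=0x64, mem[0x09]=0xe8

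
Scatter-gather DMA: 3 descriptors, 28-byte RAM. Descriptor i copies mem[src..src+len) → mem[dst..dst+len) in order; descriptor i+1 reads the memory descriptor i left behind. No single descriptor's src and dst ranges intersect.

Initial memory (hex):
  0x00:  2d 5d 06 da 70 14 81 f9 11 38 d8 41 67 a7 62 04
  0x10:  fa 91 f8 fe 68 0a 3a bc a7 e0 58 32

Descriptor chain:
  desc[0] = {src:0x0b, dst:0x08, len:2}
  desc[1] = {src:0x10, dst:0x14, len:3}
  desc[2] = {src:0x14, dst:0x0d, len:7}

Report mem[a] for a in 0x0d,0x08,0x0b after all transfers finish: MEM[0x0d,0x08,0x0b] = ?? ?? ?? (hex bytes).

MEM[0x0d,0x08,0x0b] = fa 41 41

#0 dst[0x08+2] := {0x41,0x67}
#1 dst[0x14+3] := {0xfa,0x91,0xf8}
#2 dst[0x0d+7] := {0xfa,0x91,0xf8,0xbc,0xa7,0xe0,0x58}
query mem[0x0d]=0xfa, mem[0x08]=0x41, mem[0x0b]=0x41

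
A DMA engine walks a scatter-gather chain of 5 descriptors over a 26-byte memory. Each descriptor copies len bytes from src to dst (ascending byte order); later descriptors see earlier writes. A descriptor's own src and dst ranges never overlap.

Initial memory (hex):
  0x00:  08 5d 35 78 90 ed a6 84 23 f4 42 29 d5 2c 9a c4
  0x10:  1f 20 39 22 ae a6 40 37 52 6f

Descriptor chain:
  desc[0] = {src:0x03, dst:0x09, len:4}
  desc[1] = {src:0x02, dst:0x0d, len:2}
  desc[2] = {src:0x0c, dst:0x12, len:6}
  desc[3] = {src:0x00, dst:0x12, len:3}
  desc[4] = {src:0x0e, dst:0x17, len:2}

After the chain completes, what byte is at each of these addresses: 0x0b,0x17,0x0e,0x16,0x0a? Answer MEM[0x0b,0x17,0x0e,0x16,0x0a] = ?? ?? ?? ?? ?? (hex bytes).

  after D0: wrote 4B at 0x09 = 7890eda6
  after D1: wrote 2B at 0x0d = 3578
  after D2: wrote 6B at 0x12 = a63578c41f20
  after D3: wrote 3B at 0x12 = 085d35
  after D4: wrote 2B at 0x17 = 78c4
query mem[0x0b]=0xed, mem[0x17]=0x78, mem[0x0e]=0x78, mem[0x16]=0x1f, mem[0x0a]=0x90

MEM[0x0b,0x17,0x0e,0x16,0x0a] = ed 78 78 1f 90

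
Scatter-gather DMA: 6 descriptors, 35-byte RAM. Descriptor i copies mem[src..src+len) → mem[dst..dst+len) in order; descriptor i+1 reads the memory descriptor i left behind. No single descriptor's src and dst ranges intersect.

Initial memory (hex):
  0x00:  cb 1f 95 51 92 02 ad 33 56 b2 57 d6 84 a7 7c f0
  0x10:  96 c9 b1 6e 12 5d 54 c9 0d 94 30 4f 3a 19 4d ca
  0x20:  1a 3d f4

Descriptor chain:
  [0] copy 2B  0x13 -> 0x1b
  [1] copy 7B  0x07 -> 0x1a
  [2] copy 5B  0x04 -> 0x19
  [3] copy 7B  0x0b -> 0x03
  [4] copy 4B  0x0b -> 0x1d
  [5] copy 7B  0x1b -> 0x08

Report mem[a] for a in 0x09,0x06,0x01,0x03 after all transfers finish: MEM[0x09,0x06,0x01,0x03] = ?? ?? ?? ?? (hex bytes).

  after D0: wrote 2B at 0x1b = 6e12
  after D1: wrote 7B at 0x1a = 3356b257d684a7
  after D2: wrote 5B at 0x19 = 9202ad3356
  after D3: wrote 7B at 0x03 = d684a77cf096c9
  after D4: wrote 4B at 0x1d = d684a77c
  after D5: wrote 7B at 0x08 = ad33d684a77c3d
query mem[0x09]=0x33, mem[0x06]=0x7c, mem[0x01]=0x1f, mem[0x03]=0xd6

MEM[0x09,0x06,0x01,0x03] = 33 7c 1f d6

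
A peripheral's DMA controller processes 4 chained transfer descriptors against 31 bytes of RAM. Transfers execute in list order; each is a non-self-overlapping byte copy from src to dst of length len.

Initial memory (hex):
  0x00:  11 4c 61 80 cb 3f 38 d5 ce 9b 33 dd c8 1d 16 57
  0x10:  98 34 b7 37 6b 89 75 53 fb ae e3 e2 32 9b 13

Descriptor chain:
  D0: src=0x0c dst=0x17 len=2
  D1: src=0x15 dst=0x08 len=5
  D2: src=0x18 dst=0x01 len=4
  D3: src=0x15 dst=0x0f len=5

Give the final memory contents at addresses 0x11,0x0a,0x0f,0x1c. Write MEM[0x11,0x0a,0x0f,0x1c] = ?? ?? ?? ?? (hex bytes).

MEM[0x11,0x0a,0x0f,0x1c] = c8 c8 89 32

[0] 0x0c->0x17 len=2 : c8 1d
[1] 0x15->0x08 len=5 : 89 75 c8 1d ae
[2] 0x18->0x01 len=4 : 1d ae e3 e2
[3] 0x15->0x0f len=5 : 89 75 c8 1d ae
query mem[0x11]=0xc8, mem[0x0a]=0xc8, mem[0x0f]=0x89, mem[0x1c]=0x32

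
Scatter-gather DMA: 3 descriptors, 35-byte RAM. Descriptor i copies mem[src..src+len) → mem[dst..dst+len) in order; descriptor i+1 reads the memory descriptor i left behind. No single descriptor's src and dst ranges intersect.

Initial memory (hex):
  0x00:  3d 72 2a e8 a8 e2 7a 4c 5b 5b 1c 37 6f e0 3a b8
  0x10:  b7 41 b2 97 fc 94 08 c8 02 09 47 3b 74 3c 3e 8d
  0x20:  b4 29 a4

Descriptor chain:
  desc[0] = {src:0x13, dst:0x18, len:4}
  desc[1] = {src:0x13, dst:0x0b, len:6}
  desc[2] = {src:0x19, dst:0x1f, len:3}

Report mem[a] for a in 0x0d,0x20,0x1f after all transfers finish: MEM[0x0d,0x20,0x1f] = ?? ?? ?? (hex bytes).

#0 dst[0x18+4] := {0x97,0xfc,0x94,0x08}
#1 dst[0x0b+6] := {0x97,0xfc,0x94,0x08,0xc8,0x97}
#2 dst[0x1f+3] := {0xfc,0x94,0x08}
query mem[0x0d]=0x94, mem[0x20]=0x94, mem[0x1f]=0xfc

MEM[0x0d,0x20,0x1f] = 94 94 fc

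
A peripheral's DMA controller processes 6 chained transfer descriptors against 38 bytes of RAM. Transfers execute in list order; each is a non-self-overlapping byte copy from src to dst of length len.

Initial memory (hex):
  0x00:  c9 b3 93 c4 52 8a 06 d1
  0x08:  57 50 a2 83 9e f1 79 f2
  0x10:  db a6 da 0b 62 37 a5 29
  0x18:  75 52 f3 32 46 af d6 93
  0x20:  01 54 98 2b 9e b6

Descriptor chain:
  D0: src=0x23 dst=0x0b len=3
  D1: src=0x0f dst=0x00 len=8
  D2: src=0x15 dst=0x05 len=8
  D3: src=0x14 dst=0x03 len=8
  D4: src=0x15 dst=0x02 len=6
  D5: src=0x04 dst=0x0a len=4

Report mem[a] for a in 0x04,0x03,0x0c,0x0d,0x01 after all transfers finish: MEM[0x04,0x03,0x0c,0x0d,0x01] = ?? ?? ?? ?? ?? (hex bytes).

D0: mem[0x0b..0x0d] <- [2b 9e b6]
D1: mem[0x00..0x07] <- [f2 db a6 da 0b 62 37 a5]
D2: mem[0x05..0x0c] <- [37 a5 29 75 52 f3 32 46]
D3: mem[0x03..0x0a] <- [62 37 a5 29 75 52 f3 32]
D4: mem[0x02..0x07] <- [37 a5 29 75 52 f3]
D5: mem[0x0a..0x0d] <- [29 75 52 f3]
query mem[0x04]=0x29, mem[0x03]=0xa5, mem[0x0c]=0x52, mem[0x0d]=0xf3, mem[0x01]=0xdb

MEM[0x04,0x03,0x0c,0x0d,0x01] = 29 a5 52 f3 db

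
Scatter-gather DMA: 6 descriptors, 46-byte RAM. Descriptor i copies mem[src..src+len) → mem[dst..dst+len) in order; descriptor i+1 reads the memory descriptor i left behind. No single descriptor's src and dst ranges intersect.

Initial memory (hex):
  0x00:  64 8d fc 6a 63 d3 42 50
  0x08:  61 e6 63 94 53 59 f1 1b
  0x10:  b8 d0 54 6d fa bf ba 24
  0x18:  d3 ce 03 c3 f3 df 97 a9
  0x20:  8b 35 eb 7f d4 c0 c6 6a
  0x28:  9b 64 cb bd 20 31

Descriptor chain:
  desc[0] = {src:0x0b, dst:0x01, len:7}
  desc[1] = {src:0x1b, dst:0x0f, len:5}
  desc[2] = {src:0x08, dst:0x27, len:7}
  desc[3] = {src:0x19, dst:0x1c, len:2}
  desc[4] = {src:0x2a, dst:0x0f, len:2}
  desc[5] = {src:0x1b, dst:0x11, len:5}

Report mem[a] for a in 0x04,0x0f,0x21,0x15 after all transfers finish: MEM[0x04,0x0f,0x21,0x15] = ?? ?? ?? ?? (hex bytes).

MEM[0x04,0x0f,0x21,0x15] = f1 94 35 a9

D0: mem[0x01..0x07] <- [94 53 59 f1 1b b8 d0]
D1: mem[0x0f..0x13] <- [c3 f3 df 97 a9]
D2: mem[0x27..0x2d] <- [61 e6 63 94 53 59 f1]
D3: mem[0x1c..0x1d] <- [ce 03]
D4: mem[0x0f..0x10] <- [94 53]
D5: mem[0x11..0x15] <- [c3 ce 03 97 a9]
query mem[0x04]=0xf1, mem[0x0f]=0x94, mem[0x21]=0x35, mem[0x15]=0xa9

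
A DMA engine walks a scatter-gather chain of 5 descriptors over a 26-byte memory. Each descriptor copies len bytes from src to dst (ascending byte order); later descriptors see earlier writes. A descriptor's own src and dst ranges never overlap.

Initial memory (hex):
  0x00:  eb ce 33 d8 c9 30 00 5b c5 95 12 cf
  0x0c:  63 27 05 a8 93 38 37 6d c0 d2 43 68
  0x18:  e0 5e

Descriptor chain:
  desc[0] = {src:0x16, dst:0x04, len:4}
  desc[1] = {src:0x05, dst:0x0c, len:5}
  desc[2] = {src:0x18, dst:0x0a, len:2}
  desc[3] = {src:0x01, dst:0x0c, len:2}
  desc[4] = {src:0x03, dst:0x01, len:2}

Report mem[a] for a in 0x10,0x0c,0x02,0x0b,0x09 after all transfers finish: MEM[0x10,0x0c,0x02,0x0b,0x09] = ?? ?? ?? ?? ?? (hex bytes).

D0: mem[0x04..0x07] <- [43 68 e0 5e]
D1: mem[0x0c..0x10] <- [68 e0 5e c5 95]
D2: mem[0x0a..0x0b] <- [e0 5e]
D3: mem[0x0c..0x0d] <- [ce 33]
D4: mem[0x01..0x02] <- [d8 43]
query mem[0x10]=0x95, mem[0x0c]=0xce, mem[0x02]=0x43, mem[0x0b]=0x5e, mem[0x09]=0x95

MEM[0x10,0x0c,0x02,0x0b,0x09] = 95 ce 43 5e 95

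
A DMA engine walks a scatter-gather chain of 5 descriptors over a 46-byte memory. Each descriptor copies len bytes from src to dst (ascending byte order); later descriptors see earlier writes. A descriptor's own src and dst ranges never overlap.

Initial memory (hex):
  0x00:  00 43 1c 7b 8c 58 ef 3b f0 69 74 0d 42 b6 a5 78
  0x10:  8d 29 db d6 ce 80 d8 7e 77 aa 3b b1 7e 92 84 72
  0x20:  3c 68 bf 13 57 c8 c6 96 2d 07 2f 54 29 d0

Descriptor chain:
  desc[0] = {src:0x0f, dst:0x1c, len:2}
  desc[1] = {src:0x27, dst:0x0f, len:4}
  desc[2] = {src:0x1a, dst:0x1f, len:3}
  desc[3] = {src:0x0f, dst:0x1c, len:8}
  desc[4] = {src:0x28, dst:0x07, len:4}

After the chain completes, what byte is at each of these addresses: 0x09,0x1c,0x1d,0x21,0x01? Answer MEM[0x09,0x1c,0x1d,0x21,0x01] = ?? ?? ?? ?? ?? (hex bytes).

MEM[0x09,0x1c,0x1d,0x21,0x01] = 2f 96 2d ce 43

  after D0: wrote 2B at 0x1c = 788d
  after D1: wrote 4B at 0x0f = 962d072f
  after D2: wrote 3B at 0x1f = 3bb178
  after D3: wrote 8B at 0x1c = 962d072fd6ce80d8
  after D4: wrote 4B at 0x07 = 2d072f54
query mem[0x09]=0x2f, mem[0x1c]=0x96, mem[0x1d]=0x2d, mem[0x21]=0xce, mem[0x01]=0x43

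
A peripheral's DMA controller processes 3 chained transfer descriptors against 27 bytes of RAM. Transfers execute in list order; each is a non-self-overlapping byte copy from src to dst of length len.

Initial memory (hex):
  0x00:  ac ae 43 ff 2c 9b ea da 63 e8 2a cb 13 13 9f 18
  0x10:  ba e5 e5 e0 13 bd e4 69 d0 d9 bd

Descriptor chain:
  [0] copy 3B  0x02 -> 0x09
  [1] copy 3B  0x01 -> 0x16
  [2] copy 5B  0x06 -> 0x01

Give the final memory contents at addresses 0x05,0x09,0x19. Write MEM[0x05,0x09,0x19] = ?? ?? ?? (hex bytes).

[0] 0x02->0x09 len=3 : 43 ff 2c
[1] 0x01->0x16 len=3 : ae 43 ff
[2] 0x06->0x01 len=5 : ea da 63 43 ff
query mem[0x05]=0xff, mem[0x09]=0x43, mem[0x19]=0xd9

MEM[0x05,0x09,0x19] = ff 43 d9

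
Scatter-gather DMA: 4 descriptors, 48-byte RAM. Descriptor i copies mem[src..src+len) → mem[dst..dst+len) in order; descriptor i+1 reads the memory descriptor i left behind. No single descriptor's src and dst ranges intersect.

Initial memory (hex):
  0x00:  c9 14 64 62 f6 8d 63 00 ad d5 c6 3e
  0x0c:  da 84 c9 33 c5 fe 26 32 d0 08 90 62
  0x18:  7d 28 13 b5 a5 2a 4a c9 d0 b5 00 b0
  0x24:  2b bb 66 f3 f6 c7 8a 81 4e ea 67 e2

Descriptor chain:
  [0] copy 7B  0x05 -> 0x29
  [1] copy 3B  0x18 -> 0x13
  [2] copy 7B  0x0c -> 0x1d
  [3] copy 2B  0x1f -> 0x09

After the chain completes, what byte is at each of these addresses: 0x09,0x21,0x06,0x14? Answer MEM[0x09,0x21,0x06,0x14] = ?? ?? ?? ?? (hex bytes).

#0 dst[0x29+7] := {0x8d,0x63,0x00,0xad,0xd5,0xc6,0x3e}
#1 dst[0x13+3] := {0x7d,0x28,0x13}
#2 dst[0x1d+7] := {0xda,0x84,0xc9,0x33,0xc5,0xfe,0x26}
#3 dst[0x09+2] := {0xc9,0x33}
query mem[0x09]=0xc9, mem[0x21]=0xc5, mem[0x06]=0x63, mem[0x14]=0x28

MEM[0x09,0x21,0x06,0x14] = c9 c5 63 28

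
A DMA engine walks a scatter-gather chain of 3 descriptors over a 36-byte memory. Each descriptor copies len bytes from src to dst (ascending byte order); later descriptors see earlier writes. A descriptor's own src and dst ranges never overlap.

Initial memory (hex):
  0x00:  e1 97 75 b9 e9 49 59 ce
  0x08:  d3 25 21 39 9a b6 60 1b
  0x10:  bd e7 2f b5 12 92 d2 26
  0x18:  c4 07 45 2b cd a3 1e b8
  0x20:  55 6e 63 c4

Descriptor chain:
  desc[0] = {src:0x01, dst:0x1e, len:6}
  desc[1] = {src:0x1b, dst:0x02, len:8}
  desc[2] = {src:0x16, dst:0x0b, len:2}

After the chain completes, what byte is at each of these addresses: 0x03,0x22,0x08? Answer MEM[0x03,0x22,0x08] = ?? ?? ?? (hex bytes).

[0] 0x01->0x1e len=6 : 97 75 b9 e9 49 59
[1] 0x1b->0x02 len=8 : 2b cd a3 97 75 b9 e9 49
[2] 0x16->0x0b len=2 : d2 26
query mem[0x03]=0xcd, mem[0x22]=0x49, mem[0x08]=0xe9

MEM[0x03,0x22,0x08] = cd 49 e9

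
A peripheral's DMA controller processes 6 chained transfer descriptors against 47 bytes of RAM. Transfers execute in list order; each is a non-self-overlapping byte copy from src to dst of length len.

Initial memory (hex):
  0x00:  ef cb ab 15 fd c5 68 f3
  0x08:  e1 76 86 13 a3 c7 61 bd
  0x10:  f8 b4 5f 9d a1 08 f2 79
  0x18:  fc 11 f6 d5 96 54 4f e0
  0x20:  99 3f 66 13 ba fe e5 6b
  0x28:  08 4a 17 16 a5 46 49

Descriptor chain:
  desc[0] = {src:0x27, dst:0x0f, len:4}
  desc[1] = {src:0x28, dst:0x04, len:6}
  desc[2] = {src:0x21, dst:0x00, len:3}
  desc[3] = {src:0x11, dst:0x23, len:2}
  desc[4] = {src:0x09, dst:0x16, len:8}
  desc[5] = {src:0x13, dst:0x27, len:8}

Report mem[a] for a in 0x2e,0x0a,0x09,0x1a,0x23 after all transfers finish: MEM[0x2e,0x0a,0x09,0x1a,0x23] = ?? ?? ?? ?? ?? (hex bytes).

MEM[0x2e,0x0a,0x09,0x1a,0x23] = c7 86 46 c7 4a

D0: mem[0x0f..0x12] <- [6b 08 4a 17]
D1: mem[0x04..0x09] <- [08 4a 17 16 a5 46]
D2: mem[0x00..0x02] <- [3f 66 13]
D3: mem[0x23..0x24] <- [4a 17]
D4: mem[0x16..0x1d] <- [46 86 13 a3 c7 61 6b 08]
D5: mem[0x27..0x2e] <- [9d a1 08 46 86 13 a3 c7]
query mem[0x2e]=0xc7, mem[0x0a]=0x86, mem[0x09]=0x46, mem[0x1a]=0xc7, mem[0x23]=0x4a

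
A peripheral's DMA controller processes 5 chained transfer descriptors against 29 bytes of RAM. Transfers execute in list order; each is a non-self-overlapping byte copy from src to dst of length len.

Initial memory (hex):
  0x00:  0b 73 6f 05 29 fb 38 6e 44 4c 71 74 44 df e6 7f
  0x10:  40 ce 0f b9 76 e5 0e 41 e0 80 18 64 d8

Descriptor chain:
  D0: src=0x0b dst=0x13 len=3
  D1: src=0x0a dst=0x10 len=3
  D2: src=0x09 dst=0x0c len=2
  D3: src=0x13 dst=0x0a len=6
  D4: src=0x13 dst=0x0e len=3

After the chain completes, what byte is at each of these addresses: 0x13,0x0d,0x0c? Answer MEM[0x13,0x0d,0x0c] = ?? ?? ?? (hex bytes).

[0] 0x0b->0x13 len=3 : 74 44 df
[1] 0x0a->0x10 len=3 : 71 74 44
[2] 0x09->0x0c len=2 : 4c 71
[3] 0x13->0x0a len=6 : 74 44 df 0e 41 e0
[4] 0x13->0x0e len=3 : 74 44 df
query mem[0x13]=0x74, mem[0x0d]=0x0e, mem[0x0c]=0xdf

MEM[0x13,0x0d,0x0c] = 74 0e df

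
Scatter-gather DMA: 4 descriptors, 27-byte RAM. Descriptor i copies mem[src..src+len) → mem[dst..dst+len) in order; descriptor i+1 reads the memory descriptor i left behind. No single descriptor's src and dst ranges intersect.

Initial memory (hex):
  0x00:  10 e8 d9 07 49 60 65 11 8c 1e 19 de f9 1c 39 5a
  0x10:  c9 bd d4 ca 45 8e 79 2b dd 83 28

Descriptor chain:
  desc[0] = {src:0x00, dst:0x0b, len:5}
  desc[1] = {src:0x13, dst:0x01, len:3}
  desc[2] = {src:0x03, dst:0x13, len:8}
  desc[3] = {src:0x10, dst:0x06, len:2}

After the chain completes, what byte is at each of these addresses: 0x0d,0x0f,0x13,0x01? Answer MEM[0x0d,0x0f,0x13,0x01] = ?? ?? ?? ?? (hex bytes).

[0] 0x00->0x0b len=5 : 10 e8 d9 07 49
[1] 0x13->0x01 len=3 : ca 45 8e
[2] 0x03->0x13 len=8 : 8e 49 60 65 11 8c 1e 19
[3] 0x10->0x06 len=2 : c9 bd
query mem[0x0d]=0xd9, mem[0x0f]=0x49, mem[0x13]=0x8e, mem[0x01]=0xca

MEM[0x0d,0x0f,0x13,0x01] = d9 49 8e ca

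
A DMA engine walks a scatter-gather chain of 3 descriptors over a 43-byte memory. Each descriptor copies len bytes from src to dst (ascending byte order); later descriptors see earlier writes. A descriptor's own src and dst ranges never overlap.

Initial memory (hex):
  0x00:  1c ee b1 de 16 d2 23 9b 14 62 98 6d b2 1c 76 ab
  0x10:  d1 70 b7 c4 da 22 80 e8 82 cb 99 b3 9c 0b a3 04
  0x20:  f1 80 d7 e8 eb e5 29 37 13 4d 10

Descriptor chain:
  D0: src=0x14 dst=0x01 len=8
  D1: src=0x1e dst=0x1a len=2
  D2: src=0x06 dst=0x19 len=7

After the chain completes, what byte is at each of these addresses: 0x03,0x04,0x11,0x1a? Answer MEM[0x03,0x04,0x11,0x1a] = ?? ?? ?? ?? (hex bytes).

MEM[0x03,0x04,0x11,0x1a] = 80 e8 70 99

  after D0: wrote 8B at 0x01 = da2280e882cb99b3
  after D1: wrote 2B at 0x1a = a304
  after D2: wrote 7B at 0x19 = cb99b362986db2
query mem[0x03]=0x80, mem[0x04]=0xe8, mem[0x11]=0x70, mem[0x1a]=0x99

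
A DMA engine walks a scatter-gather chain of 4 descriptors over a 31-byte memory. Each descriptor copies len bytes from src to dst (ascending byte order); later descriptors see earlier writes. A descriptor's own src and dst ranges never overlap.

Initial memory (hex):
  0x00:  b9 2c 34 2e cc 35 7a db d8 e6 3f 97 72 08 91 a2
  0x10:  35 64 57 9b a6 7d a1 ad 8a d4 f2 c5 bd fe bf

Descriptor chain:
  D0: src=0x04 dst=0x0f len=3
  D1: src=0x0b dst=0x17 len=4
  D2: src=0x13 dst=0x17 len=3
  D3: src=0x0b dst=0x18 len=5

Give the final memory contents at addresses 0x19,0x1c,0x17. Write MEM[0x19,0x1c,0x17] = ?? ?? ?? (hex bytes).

D0: mem[0x0f..0x11] <- [cc 35 7a]
D1: mem[0x17..0x1a] <- [97 72 08 91]
D2: mem[0x17..0x19] <- [9b a6 7d]
D3: mem[0x18..0x1c] <- [97 72 08 91 cc]
query mem[0x19]=0x72, mem[0x1c]=0xcc, mem[0x17]=0x9b

MEM[0x19,0x1c,0x17] = 72 cc 9b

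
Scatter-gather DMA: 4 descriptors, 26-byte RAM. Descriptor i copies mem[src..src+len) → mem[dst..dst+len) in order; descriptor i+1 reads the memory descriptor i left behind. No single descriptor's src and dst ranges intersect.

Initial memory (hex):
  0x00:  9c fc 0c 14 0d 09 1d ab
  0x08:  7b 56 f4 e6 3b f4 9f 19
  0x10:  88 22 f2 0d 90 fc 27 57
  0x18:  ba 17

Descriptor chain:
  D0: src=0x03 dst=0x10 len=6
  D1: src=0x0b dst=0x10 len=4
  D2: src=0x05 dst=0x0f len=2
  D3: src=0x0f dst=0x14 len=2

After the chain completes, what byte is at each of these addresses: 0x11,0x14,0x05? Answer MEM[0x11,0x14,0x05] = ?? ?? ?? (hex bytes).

MEM[0x11,0x14,0x05] = 3b 09 09

[0] 0x03->0x10 len=6 : 14 0d 09 1d ab 7b
[1] 0x0b->0x10 len=4 : e6 3b f4 9f
[2] 0x05->0x0f len=2 : 09 1d
[3] 0x0f->0x14 len=2 : 09 1d
query mem[0x11]=0x3b, mem[0x14]=0x09, mem[0x05]=0x09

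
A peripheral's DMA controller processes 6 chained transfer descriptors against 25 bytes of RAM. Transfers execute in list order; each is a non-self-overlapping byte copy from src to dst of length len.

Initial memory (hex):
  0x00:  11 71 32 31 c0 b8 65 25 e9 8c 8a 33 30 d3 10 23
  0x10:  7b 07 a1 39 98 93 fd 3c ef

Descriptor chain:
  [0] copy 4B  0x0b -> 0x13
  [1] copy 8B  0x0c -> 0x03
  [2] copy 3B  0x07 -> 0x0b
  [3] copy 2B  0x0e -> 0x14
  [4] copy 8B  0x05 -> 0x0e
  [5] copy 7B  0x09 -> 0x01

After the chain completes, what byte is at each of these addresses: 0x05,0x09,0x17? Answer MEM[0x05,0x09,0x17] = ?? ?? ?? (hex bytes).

[0] 0x0b->0x13 len=4 : 33 30 d3 10
[1] 0x0c->0x03 len=8 : 30 d3 10 23 7b 07 a1 33
[2] 0x07->0x0b len=3 : 7b 07 a1
[3] 0x0e->0x14 len=2 : 10 23
[4] 0x05->0x0e len=8 : 10 23 7b 07 a1 33 7b 07
[5] 0x09->0x01 len=7 : a1 33 7b 07 a1 10 23
query mem[0x05]=0xa1, mem[0x09]=0xa1, mem[0x17]=0x3c

MEM[0x05,0x09,0x17] = a1 a1 3c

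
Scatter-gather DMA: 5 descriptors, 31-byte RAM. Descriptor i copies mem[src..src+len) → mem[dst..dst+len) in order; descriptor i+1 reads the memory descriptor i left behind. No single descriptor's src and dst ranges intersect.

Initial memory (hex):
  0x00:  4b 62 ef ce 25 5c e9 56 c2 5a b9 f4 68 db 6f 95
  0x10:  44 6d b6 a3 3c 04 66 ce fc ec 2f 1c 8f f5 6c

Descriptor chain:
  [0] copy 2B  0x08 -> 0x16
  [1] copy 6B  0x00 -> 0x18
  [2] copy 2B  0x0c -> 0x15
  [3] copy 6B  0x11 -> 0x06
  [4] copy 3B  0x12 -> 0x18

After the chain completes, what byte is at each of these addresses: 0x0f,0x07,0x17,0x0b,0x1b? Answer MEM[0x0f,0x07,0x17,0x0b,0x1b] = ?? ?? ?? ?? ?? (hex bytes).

MEM[0x0f,0x07,0x17,0x0b,0x1b] = 95 b6 5a db ce

#0 dst[0x16+2] := {0xc2,0x5a}
#1 dst[0x18+6] := {0x4b,0x62,0xef,0xce,0x25,0x5c}
#2 dst[0x15+2] := {0x68,0xdb}
#3 dst[0x06+6] := {0x6d,0xb6,0xa3,0x3c,0x68,0xdb}
#4 dst[0x18+3] := {0xb6,0xa3,0x3c}
query mem[0x0f]=0x95, mem[0x07]=0xb6, mem[0x17]=0x5a, mem[0x0b]=0xdb, mem[0x1b]=0xce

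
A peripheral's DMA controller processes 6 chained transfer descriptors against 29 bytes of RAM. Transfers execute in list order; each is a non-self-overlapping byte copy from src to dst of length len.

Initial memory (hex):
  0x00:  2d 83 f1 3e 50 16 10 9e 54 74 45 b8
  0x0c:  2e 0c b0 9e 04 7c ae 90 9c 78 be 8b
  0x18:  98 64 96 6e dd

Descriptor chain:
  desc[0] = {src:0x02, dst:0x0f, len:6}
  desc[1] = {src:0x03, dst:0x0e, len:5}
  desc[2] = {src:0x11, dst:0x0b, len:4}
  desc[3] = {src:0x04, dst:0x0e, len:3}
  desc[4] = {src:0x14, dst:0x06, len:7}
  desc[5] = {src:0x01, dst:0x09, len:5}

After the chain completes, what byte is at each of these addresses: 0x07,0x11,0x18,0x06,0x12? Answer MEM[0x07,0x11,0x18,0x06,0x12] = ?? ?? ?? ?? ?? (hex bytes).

[0] 0x02->0x0f len=6 : f1 3e 50 16 10 9e
[1] 0x03->0x0e len=5 : 3e 50 16 10 9e
[2] 0x11->0x0b len=4 : 10 9e 10 9e
[3] 0x04->0x0e len=3 : 50 16 10
[4] 0x14->0x06 len=7 : 9e 78 be 8b 98 64 96
[5] 0x01->0x09 len=5 : 83 f1 3e 50 16
query mem[0x07]=0x78, mem[0x11]=0x10, mem[0x18]=0x98, mem[0x06]=0x9e, mem[0x12]=0x9e

MEM[0x07,0x11,0x18,0x06,0x12] = 78 10 98 9e 9e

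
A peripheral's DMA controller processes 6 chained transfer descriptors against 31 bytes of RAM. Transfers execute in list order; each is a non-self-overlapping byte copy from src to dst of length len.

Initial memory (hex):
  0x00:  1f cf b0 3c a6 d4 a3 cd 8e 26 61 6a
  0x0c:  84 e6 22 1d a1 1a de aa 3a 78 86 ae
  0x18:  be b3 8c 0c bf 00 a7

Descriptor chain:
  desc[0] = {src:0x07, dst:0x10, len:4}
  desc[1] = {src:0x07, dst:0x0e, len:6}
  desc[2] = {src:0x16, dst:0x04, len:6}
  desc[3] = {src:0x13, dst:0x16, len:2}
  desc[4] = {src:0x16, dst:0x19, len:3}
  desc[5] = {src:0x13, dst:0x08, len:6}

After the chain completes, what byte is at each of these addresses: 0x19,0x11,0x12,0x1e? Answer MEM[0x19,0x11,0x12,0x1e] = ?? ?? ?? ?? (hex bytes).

MEM[0x19,0x11,0x12,0x1e] = 84 61 6a a7

[0] 0x07->0x10 len=4 : cd 8e 26 61
[1] 0x07->0x0e len=6 : cd 8e 26 61 6a 84
[2] 0x16->0x04 len=6 : 86 ae be b3 8c 0c
[3] 0x13->0x16 len=2 : 84 3a
[4] 0x16->0x19 len=3 : 84 3a be
[5] 0x13->0x08 len=6 : 84 3a 78 84 3a be
query mem[0x19]=0x84, mem[0x11]=0x61, mem[0x12]=0x6a, mem[0x1e]=0xa7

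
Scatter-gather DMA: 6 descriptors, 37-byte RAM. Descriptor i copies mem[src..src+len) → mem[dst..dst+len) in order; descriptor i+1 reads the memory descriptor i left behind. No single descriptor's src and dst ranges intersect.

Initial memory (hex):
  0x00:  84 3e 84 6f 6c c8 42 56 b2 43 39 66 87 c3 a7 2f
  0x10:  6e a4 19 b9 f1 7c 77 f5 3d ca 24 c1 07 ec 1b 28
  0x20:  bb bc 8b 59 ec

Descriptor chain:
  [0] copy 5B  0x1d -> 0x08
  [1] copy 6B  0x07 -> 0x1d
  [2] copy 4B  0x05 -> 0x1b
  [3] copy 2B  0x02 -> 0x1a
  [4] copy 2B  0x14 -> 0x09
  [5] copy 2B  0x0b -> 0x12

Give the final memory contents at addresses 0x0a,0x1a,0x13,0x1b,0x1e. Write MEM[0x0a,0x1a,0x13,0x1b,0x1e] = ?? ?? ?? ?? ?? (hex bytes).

#0 dst[0x08+5] := {0xec,0x1b,0x28,0xbb,0xbc}
#1 dst[0x1d+6] := {0x56,0xec,0x1b,0x28,0xbb,0xbc}
#2 dst[0x1b+4] := {0xc8,0x42,0x56,0xec}
#3 dst[0x1a+2] := {0x84,0x6f}
#4 dst[0x09+2] := {0xf1,0x7c}
#5 dst[0x12+2] := {0xbb,0xbc}
query mem[0x0a]=0x7c, mem[0x1a]=0x84, mem[0x13]=0xbc, mem[0x1b]=0x6f, mem[0x1e]=0xec

MEM[0x0a,0x1a,0x13,0x1b,0x1e] = 7c 84 bc 6f ec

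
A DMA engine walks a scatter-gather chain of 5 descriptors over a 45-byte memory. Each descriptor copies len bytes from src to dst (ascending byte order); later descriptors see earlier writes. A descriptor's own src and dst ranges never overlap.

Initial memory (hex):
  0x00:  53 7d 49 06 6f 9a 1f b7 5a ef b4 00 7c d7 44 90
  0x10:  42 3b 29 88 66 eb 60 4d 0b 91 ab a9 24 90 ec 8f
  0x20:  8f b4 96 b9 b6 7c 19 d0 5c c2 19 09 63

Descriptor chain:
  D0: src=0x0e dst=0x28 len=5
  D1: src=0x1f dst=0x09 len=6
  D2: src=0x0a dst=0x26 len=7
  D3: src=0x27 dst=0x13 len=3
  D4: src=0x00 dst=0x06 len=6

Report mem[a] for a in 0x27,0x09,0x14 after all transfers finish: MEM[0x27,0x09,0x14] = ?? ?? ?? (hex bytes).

MEM[0x27,0x09,0x14] = b4 06 96

  after D0: wrote 5B at 0x28 = 4490423b29
  after D1: wrote 6B at 0x09 = 8f8fb496b9b6
  after D2: wrote 7B at 0x26 = 8fb496b9b69042
  after D3: wrote 3B at 0x13 = b496b9
  after D4: wrote 6B at 0x06 = 537d49066f9a
query mem[0x27]=0xb4, mem[0x09]=0x06, mem[0x14]=0x96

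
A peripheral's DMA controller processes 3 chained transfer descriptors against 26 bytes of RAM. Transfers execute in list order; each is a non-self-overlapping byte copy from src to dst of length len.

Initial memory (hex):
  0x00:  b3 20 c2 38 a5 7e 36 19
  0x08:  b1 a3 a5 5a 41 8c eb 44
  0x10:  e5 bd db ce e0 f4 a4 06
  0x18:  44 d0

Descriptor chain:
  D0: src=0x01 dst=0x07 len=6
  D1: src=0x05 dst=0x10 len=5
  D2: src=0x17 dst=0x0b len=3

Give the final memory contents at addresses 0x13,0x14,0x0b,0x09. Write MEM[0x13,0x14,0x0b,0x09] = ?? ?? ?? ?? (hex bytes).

#0 dst[0x07+6] := {0x20,0xc2,0x38,0xa5,0x7e,0x36}
#1 dst[0x10+5] := {0x7e,0x36,0x20,0xc2,0x38}
#2 dst[0x0b+3] := {0x06,0x44,0xd0}
query mem[0x13]=0xc2, mem[0x14]=0x38, mem[0x0b]=0x06, mem[0x09]=0x38

MEM[0x13,0x14,0x0b,0x09] = c2 38 06 38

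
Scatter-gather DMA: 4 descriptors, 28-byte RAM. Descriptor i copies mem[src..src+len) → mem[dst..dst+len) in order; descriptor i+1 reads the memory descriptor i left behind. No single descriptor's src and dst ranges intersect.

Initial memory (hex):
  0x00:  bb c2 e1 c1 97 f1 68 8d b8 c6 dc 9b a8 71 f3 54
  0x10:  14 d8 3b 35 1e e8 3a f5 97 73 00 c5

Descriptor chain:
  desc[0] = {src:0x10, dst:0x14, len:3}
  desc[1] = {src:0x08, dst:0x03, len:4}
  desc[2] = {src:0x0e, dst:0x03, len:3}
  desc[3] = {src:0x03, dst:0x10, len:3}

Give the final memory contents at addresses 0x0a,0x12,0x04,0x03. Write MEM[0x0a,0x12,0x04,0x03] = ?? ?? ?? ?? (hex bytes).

[0] 0x10->0x14 len=3 : 14 d8 3b
[1] 0x08->0x03 len=4 : b8 c6 dc 9b
[2] 0x0e->0x03 len=3 : f3 54 14
[3] 0x03->0x10 len=3 : f3 54 14
query mem[0x0a]=0xdc, mem[0x12]=0x14, mem[0x04]=0x54, mem[0x03]=0xf3

MEM[0x0a,0x12,0x04,0x03] = dc 14 54 f3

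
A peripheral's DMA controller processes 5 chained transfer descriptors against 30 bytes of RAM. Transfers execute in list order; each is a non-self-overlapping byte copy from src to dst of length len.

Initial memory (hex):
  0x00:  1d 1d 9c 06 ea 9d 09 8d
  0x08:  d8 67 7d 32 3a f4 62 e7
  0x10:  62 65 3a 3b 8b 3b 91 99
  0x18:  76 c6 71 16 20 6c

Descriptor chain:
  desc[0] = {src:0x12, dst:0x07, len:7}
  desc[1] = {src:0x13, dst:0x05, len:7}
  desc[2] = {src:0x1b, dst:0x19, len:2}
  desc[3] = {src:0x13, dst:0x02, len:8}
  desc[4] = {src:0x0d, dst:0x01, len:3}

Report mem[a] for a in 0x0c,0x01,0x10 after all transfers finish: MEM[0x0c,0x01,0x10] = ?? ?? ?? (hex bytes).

MEM[0x0c,0x01,0x10] = 99 76 62

[0] 0x12->0x07 len=7 : 3a 3b 8b 3b 91 99 76
[1] 0x13->0x05 len=7 : 3b 8b 3b 91 99 76 c6
[2] 0x1b->0x19 len=2 : 16 20
[3] 0x13->0x02 len=8 : 3b 8b 3b 91 99 76 16 20
[4] 0x0d->0x01 len=3 : 76 62 e7
query mem[0x0c]=0x99, mem[0x01]=0x76, mem[0x10]=0x62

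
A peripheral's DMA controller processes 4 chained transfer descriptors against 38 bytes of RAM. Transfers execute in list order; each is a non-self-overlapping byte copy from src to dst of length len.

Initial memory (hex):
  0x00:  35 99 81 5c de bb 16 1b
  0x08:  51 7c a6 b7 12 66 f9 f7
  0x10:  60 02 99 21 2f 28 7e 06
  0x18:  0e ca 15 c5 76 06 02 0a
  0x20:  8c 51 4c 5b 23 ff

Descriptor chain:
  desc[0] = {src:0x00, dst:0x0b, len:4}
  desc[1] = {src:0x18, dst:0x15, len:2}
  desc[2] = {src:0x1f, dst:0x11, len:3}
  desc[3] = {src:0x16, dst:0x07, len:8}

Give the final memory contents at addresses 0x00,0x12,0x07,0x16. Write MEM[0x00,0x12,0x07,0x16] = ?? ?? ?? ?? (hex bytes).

MEM[0x00,0x12,0x07,0x16] = 35 8c ca ca

  after D0: wrote 4B at 0x0b = 3599815c
  after D1: wrote 2B at 0x15 = 0eca
  after D2: wrote 3B at 0x11 = 0a8c51
  after D3: wrote 8B at 0x07 = ca060eca15c57606
query mem[0x00]=0x35, mem[0x12]=0x8c, mem[0x07]=0xca, mem[0x16]=0xca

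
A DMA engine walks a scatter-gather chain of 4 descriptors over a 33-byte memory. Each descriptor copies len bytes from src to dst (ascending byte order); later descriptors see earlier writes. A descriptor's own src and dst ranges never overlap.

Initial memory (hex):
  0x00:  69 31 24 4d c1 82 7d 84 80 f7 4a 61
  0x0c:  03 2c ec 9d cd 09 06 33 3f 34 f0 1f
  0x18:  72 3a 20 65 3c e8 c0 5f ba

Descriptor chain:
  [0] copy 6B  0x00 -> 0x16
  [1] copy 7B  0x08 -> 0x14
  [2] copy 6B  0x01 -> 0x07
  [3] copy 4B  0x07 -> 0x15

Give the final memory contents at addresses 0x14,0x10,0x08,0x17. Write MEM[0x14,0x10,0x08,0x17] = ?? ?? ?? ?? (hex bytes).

MEM[0x14,0x10,0x08,0x17] = 80 cd 24 4d

#0 dst[0x16+6] := {0x69,0x31,0x24,0x4d,0xc1,0x82}
#1 dst[0x14+7] := {0x80,0xf7,0x4a,0x61,0x03,0x2c,0xec}
#2 dst[0x07+6] := {0x31,0x24,0x4d,0xc1,0x82,0x7d}
#3 dst[0x15+4] := {0x31,0x24,0x4d,0xc1}
query mem[0x14]=0x80, mem[0x10]=0xcd, mem[0x08]=0x24, mem[0x17]=0x4d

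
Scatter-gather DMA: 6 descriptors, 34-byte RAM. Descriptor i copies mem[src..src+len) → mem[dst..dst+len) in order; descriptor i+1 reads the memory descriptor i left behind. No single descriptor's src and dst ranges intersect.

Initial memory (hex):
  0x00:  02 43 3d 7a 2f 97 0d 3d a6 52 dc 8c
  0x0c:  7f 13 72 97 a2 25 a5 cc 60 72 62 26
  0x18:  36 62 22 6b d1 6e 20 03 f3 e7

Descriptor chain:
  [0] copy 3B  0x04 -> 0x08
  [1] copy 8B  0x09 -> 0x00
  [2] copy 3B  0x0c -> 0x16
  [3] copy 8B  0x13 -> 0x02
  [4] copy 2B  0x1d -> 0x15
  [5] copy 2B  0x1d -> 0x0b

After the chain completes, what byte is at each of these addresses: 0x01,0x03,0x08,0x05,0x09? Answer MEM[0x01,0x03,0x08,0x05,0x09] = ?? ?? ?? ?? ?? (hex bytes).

D0: mem[0x08..0x0a] <- [2f 97 0d]
D1: mem[0x00..0x07] <- [97 0d 8c 7f 13 72 97 a2]
D2: mem[0x16..0x18] <- [7f 13 72]
D3: mem[0x02..0x09] <- [cc 60 72 7f 13 72 62 22]
D4: mem[0x15..0x16] <- [6e 20]
D5: mem[0x0b..0x0c] <- [6e 20]
query mem[0x01]=0x0d, mem[0x03]=0x60, mem[0x08]=0x62, mem[0x05]=0x7f, mem[0x09]=0x22

MEM[0x01,0x03,0x08,0x05,0x09] = 0d 60 62 7f 22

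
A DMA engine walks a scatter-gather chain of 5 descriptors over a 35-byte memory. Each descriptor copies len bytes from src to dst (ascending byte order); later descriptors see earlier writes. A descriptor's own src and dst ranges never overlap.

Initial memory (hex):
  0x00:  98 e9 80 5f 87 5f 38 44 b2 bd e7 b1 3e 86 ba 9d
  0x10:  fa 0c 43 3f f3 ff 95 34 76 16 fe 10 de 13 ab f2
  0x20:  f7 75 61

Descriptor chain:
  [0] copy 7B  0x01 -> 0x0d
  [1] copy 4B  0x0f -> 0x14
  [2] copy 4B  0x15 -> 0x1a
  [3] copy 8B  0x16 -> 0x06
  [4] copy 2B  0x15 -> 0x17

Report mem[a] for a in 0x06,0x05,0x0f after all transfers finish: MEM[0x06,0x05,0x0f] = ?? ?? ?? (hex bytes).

D0: mem[0x0d..0x13] <- [e9 80 5f 87 5f 38 44]
D1: mem[0x14..0x17] <- [5f 87 5f 38]
D2: mem[0x1a..0x1d] <- [87 5f 38 76]
D3: mem[0x06..0x0d] <- [5f 38 76 16 87 5f 38 76]
D4: mem[0x17..0x18] <- [87 5f]
query mem[0x06]=0x5f, mem[0x05]=0x5f, mem[0x0f]=0x5f

MEM[0x06,0x05,0x0f] = 5f 5f 5f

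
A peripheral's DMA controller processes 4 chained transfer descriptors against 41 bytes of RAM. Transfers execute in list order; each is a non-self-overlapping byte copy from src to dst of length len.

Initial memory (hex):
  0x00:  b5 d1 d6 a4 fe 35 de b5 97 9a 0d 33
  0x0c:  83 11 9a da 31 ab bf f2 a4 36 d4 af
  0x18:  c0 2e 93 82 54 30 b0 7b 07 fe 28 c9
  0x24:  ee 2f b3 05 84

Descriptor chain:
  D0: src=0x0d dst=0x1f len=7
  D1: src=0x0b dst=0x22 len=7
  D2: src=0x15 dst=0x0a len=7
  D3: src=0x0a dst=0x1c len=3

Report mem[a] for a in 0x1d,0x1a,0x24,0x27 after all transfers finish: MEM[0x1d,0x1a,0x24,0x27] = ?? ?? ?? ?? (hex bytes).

#0 dst[0x1f+7] := {0x11,0x9a,0xda,0x31,0xab,0xbf,0xf2}
#1 dst[0x22+7] := {0x33,0x83,0x11,0x9a,0xda,0x31,0xab}
#2 dst[0x0a+7] := {0x36,0xd4,0xaf,0xc0,0x2e,0x93,0x82}
#3 dst[0x1c+3] := {0x36,0xd4,0xaf}
query mem[0x1d]=0xd4, mem[0x1a]=0x93, mem[0x24]=0x11, mem[0x27]=0x31

MEM[0x1d,0x1a,0x24,0x27] = d4 93 11 31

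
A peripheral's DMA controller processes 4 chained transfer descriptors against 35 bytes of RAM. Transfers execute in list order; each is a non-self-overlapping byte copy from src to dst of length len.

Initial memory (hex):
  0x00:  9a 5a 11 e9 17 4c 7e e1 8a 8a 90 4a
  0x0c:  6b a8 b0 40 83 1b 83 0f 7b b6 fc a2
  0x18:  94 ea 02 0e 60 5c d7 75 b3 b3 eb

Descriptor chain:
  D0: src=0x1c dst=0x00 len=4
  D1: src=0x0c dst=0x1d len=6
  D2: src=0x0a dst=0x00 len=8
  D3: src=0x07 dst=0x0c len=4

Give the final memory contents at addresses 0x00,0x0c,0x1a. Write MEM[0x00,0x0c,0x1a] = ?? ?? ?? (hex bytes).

MEM[0x00,0x0c,0x1a] = 90 1b 02

[0] 0x1c->0x00 len=4 : 60 5c d7 75
[1] 0x0c->0x1d len=6 : 6b a8 b0 40 83 1b
[2] 0x0a->0x00 len=8 : 90 4a 6b a8 b0 40 83 1b
[3] 0x07->0x0c len=4 : 1b 8a 8a 90
query mem[0x00]=0x90, mem[0x0c]=0x1b, mem[0x1a]=0x02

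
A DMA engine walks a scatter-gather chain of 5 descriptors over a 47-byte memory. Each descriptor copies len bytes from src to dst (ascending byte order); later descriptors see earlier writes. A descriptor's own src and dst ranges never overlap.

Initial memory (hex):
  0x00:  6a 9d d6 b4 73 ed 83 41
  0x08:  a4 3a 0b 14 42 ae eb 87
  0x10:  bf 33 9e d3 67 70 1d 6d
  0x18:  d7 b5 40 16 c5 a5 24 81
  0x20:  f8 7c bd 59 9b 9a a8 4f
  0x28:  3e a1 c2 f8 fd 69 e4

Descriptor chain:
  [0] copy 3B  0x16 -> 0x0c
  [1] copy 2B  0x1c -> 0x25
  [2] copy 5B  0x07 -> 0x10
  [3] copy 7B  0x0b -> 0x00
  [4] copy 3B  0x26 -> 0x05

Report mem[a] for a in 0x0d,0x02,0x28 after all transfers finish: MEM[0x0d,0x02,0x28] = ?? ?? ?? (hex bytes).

[0] 0x16->0x0c len=3 : 1d 6d d7
[1] 0x1c->0x25 len=2 : c5 a5
[2] 0x07->0x10 len=5 : 41 a4 3a 0b 14
[3] 0x0b->0x00 len=7 : 14 1d 6d d7 87 41 a4
[4] 0x26->0x05 len=3 : a5 4f 3e
query mem[0x0d]=0x6d, mem[0x02]=0x6d, mem[0x28]=0x3e

MEM[0x0d,0x02,0x28] = 6d 6d 3e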